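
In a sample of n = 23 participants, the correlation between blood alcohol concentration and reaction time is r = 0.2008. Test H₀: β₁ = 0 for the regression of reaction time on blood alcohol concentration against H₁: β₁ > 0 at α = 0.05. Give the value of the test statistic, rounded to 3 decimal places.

t = 0.939

t = r·√(n − 2)/√(1 − r²) = 0.2008·√21/√0.959679 = 0.939.
df = n − 2 = 21.
One-sided p ≈ 0.1791, which is ≥ 0.05, so fail to reject H₀.
The data do not give significant evidence of a linear association between blood alcohol concentration and reaction time.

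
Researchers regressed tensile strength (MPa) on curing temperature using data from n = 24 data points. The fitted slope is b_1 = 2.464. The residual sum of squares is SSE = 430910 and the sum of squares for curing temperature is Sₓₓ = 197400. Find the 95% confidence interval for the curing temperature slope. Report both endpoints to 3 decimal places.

(1.811, 3.117)

MSE = SSE/(n − 2) = 430910/22 = 19586.8.
SE(b_1) = √(MSE/Sₓₓ) = √(19586.8/197400) = 0.314998.
df = n − 2 = 22.
t* = t_{0.025, 22} = 2.073873.
Margin = t* × SE = 2.073873 × 0.314998 = 0.65327.
CI: 2.464 ± 0.65327 → (1.811, 3.117).
With 95% confidence, each one-unit increase in curing temperature is associated with a change of between 1.811 and 3.117 MPa in tensile strength.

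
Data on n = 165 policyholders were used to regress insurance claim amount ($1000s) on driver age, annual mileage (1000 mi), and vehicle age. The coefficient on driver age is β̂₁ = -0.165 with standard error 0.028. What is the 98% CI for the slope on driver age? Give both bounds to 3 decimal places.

df = n − k − 1 = 165 − 3 − 1 = 161.
t* = t_{0.01, 161} = 2.349732.
Margin = t* × SE = 2.349732 × 0.028 = 0.06579.
CI: -0.165 ± 0.06579 → (-0.231, -0.099).
With 98% confidence, each one-unit increase in driver age is associated with a change of between -0.231 and -0.099 $1000s in insurance claim amount, holding the other predictors fixed.

(-0.231, -0.099)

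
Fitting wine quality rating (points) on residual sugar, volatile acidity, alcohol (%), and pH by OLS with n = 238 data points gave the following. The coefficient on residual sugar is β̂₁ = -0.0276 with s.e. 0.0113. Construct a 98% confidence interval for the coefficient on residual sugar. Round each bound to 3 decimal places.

(-0.054, -0.001)

df = n − k − 1 = 238 − 4 − 1 = 233.
t* = t_{0.01, 233} = 2.342458.
Margin = t* × SE = 2.342458 × 0.0113 = 0.02647.
CI: -0.0276 ± 0.02647 → (-0.054, -0.001).
With 98% confidence, each one-unit increase in residual sugar is associated with a change of between -0.054 and -0.001 points in wine quality rating, holding the other predictors fixed.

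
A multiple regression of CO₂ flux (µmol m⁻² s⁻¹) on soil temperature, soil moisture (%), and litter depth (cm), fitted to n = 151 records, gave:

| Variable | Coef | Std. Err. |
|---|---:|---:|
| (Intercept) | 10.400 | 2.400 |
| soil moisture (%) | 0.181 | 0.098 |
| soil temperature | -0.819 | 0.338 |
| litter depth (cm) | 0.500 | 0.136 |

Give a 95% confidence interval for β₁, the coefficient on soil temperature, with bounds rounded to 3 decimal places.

Read off: b = -0.819, SE = 0.338 for soil temperature.
df = n − k − 1 = 151 − 3 − 1 = 147.
t* = t_{0.025, 147} = 1.976233.
Margin = t* × SE = 1.976233 × 0.338 = 0.66797.
CI: -0.819 ± 0.66797 → (-1.487, -0.151).

(-1.487, -0.151)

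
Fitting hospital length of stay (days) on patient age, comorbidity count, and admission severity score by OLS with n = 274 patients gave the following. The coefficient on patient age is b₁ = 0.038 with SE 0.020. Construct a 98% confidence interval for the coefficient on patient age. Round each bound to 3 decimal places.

(-0.009, 0.085)

df = n − k − 1 = 274 − 3 − 1 = 270.
t* = t_{0.01, 270} = 2.340238.
Margin = t* × SE = 2.340238 × 0.020 = 0.04680.
CI: 0.038 ± 0.04680 → (-0.009, 0.085).
With 98% confidence, each one-unit increase in patient age is associated with a change of between -0.009 and 0.085 days in hospital length of stay, holding the other predictors fixed.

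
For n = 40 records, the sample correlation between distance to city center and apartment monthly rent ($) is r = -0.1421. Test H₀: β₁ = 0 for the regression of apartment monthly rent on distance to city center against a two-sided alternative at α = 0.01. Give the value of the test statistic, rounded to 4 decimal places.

t = -0.8849

t = r·√(n − 2)/√(1 − r²) = -0.1421·√38/√0.979808 = -0.8849.
df = n − 2 = 38.
Two-sided p ≈ 0.3818, which is ≥ 0.01, so fail to reject H₀.
The data do not give significant evidence of a linear association between distance to city center and apartment monthly rent.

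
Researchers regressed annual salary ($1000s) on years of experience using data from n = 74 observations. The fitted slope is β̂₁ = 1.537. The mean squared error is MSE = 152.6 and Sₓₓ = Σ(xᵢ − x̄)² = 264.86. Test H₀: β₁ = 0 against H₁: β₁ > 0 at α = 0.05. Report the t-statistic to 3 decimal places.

t = 2.025

SE(β̂₁) = √(MSE/Sₓₓ) = √(152.6/264.86) = 0.759048.
t = 1.537 / 0.759048 = 2.025.
df = n − 2 = 72.
One-sided p ≈ 0.0233, which is < 0.05, so reject H₀.
There is evidence that the true slope on years of experience is positive.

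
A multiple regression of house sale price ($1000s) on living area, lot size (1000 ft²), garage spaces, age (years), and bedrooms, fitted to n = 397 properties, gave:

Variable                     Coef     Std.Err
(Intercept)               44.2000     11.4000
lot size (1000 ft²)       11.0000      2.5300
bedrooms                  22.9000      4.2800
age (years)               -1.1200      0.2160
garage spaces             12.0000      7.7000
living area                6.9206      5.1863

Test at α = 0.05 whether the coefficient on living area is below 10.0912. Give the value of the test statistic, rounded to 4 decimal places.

t = -0.6113

Read off: b = 6.9206, SE = 5.1863 for living area.
H₀: β₁ = 10.0912 vs H₁: β₁ < 10.0912.
t = (6.9206 − 10.0912) / 5.1863 = -0.6113.
df = n − k − 1 = 397 − 5 − 1 = 391.
One-sided p ≈ 0.2707, which is ≥ 0.05, so fail to reject H₀.
The data do not give significant evidence that the true slope on living area is below 10.0912 $1000s per unit, holding the other predictors fixed.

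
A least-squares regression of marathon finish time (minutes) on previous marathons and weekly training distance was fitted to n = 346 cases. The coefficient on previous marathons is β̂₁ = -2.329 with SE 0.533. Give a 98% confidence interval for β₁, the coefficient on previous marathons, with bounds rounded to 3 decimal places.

df = n − k − 1 = 346 − 2 − 1 = 343.
t* = t_{0.01, 343} = 2.337269.
Margin = t* × SE = 2.337269 × 0.533 = 1.24576.
CI: -2.329 ± 1.24576 → (-3.575, -1.083).
With 98% confidence, each one-unit increase in previous marathons is associated with a change of between -3.575 and -1.083 minutes in marathon finish time, holding the other predictors fixed.

(-3.575, -1.083)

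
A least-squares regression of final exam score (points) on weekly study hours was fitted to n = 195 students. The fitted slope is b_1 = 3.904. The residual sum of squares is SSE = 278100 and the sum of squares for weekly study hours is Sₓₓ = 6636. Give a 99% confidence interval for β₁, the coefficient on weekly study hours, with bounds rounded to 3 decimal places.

(2.692, 5.116)

MSE = SSE/(n − 2) = 278100/193 = 1440.93.
SE(b_1) = √(MSE/Sₓₓ) = √(1440.93/6636) = 0.465981.
df = n − 2 = 193.
t* = t_{0.005, 193} = 2.601543.
Margin = t* × SE = 2.601543 × 0.465981 = 1.21227.
CI: 3.904 ± 1.21227 → (2.692, 5.116).
With 99% confidence, each one-unit increase in weekly study hours is associated with a change of between 2.692 and 5.116 points in final exam score.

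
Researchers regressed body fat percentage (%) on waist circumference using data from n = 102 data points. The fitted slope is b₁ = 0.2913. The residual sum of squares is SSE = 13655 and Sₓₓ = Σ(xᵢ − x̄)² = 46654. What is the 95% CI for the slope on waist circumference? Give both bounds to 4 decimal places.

MSE = SSE/(n − 2) = 13655/100 = 136.55.
SE(b₁) = √(MSE/Sₓₓ) = √(136.55/46654) = 0.0541005.
df = n − 2 = 100.
t* = t_{0.025, 100} = 1.983972.
Margin = t* × SE = 1.983972 × 0.0541005 = 0.107334.
CI: 0.2913 ± 0.107334 → (0.1840, 0.3986).
With 95% confidence, each one-unit increase in waist circumference is associated with a change of between 0.1840 and 0.3986 % in body fat percentage.

(0.1840, 0.3986)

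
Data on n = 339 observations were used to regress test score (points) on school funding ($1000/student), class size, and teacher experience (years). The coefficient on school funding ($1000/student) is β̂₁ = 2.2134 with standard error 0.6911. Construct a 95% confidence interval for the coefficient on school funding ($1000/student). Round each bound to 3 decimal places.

df = n − k − 1 = 339 − 3 − 1 = 335.
t* = t_{0.025, 335} = 1.967071.
Margin = t* × SE = 1.967071 × 0.6911 = 1.35944.
CI: 2.2134 ± 1.35944 → (0.854, 3.573).
With 95% confidence, each one-unit increase in school funding ($1000/student) is associated with a change of between 0.854 and 3.573 points in test score, holding the other predictors fixed.

(0.854, 3.573)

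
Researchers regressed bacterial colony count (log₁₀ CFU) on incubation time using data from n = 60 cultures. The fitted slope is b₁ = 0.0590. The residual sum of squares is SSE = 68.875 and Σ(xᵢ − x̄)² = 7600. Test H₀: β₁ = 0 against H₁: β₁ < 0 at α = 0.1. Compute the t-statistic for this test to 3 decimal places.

t = 4.720

MSE = SSE/(n − 2) = 68.875/58 = 1.1875.
SE(b₁) = √(MSE/Sₓₓ) = √(1.1875/7600) = 0.0125.
t = 0.0590 / 0.0125 = 4.720.
df = n − 2 = 58.
One-sided p ≈ 1.0000, which is ≥ 0.1, so fail to reject H₀.
The data do not give significant evidence that the true slope on incubation time is negative.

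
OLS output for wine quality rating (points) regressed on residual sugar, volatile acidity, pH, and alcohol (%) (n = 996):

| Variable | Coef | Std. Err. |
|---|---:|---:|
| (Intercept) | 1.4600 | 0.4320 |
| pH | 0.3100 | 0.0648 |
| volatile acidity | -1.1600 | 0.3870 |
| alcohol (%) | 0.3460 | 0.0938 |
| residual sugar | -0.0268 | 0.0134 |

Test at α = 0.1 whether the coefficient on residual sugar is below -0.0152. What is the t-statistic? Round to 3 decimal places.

t = -0.866

Read off: b = -0.0268, SE = 0.0134 for residual sugar.
H₀: β₁ = -0.0152 vs H₁: β₁ < -0.0152.
t = (-0.0268 − (-0.0152)) / 0.0134 = -0.866.
df = n − k − 1 = 996 − 4 − 1 = 991.
One-sided p ≈ 0.1934, which is ≥ 0.1, so fail to reject H₀.
The data do not give significant evidence that the true slope on residual sugar is below -0.0152 points per unit, holding the other predictors fixed.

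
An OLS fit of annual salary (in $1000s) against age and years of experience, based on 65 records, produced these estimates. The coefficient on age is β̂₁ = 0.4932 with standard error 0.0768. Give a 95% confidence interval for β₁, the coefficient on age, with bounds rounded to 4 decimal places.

df = n − k − 1 = 65 − 2 − 1 = 62.
t* = t_{0.025, 62} = 1.998972.
Margin = t* × SE = 1.998972 × 0.0768 = 0.153521.
CI: 0.4932 ± 0.153521 → (0.3397, 0.6467).
With 95% confidence, each one-unit increase in age is associated with a change of between 0.3397 and 0.6467 $1000s in annual salary, holding the other predictors fixed.

(0.3397, 0.6467)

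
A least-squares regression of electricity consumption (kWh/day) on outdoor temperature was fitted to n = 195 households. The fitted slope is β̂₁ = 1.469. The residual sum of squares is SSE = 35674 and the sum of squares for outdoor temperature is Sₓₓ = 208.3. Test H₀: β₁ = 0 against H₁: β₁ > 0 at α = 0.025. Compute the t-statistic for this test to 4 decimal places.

t = 1.5594

MSE = SSE/(n − 2) = 35674/193 = 184.839.
SE(β̂₁) = √(MSE/Sₓₓ) = √(184.839/208.3) = 0.942004.
t = 1.469 / 0.942004 = 1.5594.
df = n − 2 = 193.
One-sided p ≈ 0.0603, which is ≥ 0.025, so fail to reject H₀.
The data do not give significant evidence that the true slope on outdoor temperature is positive.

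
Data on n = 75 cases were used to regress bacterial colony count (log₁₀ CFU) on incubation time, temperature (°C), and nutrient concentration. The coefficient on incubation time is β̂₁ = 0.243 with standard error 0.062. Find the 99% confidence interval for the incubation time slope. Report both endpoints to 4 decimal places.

(0.0789, 0.4071)

df = n − k − 1 = 75 − 3 − 1 = 71.
t* = t_{0.005, 71} = 2.646863.
Margin = t* × SE = 2.646863 × 0.062 = 0.164106.
CI: 0.243 ± 0.164106 → (0.0789, 0.4071).
With 99% confidence, each one-unit increase in incubation time is associated with a change of between 0.0789 and 0.4071 log₁₀ CFU in bacterial colony count, holding the other predictors fixed.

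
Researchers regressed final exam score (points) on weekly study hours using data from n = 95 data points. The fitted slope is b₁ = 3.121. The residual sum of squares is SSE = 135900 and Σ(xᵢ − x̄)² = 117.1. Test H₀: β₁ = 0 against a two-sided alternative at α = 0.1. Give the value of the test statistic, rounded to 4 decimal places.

t = 0.8835

MSE = SSE/(n − 2) = 135900/93 = 1461.29.
SE(b₁) = √(MSE/Sₓₓ) = √(1461.29/117.1) = 3.53256.
t = 3.121 / 3.53256 = 0.8835.
df = n − 2 = 93.
Two-sided p ≈ 0.3792, which is ≥ 0.1, so fail to reject H₀.
The data do not give significant evidence of an association between weekly study hours and final exam score.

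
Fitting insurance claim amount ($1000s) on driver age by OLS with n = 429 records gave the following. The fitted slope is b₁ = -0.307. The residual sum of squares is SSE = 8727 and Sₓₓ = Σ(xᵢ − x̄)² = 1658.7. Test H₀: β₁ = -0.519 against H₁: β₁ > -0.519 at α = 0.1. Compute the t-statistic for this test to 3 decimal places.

MSE = SSE/(n − 2) = 8727/427 = 20.4379.
SE(b₁) = √(MSE/Sₓₓ) = √(20.4379/1658.7) = 0.111003.
t = (-0.307 − (-0.519)) / 0.111003 = 1.910.
df = n − 2 = 427.
One-sided p ≈ 0.0284, which is < 0.1, so reject H₀.
There is evidence that the true slope on driver age exceeds -0.519 $1000s per unit.

t = 1.910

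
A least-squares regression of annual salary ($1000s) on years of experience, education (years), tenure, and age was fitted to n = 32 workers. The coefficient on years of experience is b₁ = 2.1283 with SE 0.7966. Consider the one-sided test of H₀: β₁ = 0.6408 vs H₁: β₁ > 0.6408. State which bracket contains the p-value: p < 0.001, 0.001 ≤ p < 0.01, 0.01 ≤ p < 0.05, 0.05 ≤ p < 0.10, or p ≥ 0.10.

t = (2.1283 − 0.6408) / 0.7966 = 1.867.
df = n − k − 1 = 32 − 4 − 1 = 27.
One-sided p = P(T_{27} > t) ≈ 0.0364.
So 0.01 ≤ p < 0.05.

0.01 ≤ p < 0.05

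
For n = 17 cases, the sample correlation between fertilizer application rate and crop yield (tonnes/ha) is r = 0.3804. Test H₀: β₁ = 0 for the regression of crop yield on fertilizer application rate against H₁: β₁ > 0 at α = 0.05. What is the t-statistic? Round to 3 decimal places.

t = r·√(n − 2)/√(1 − r²) = 0.3804·√15/√0.855296 = 1.593.
df = n − 2 = 15.
One-sided p ≈ 0.0660, which is ≥ 0.05, so fail to reject H₀.
The data do not give significant evidence of a linear association between fertilizer application rate and crop yield.

t = 1.593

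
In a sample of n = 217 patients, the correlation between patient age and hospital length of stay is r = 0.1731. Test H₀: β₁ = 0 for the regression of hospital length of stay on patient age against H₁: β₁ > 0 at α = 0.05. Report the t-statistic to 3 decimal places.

t = 2.577

t = r·√(n − 2)/√(1 − r²) = 0.1731·√215/√0.970036 = 2.577.
df = n − 2 = 215.
One-sided p ≈ 0.0053, which is < 0.05, so reject H₀.
There is evidence of a linear association between patient age and hospital length of stay.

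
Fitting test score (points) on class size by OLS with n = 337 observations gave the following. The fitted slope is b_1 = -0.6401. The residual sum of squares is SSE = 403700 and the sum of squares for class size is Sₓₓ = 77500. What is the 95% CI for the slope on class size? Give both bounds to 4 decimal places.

(-0.8854, -0.3948)

MSE = SSE/(n − 2) = 403700/335 = 1205.07.
SE(b_1) = √(MSE/Sₓₓ) = √(1205.07/77500) = 0.124697.
df = n − 2 = 335.
t* = t_{0.025, 335} = 1.967071.
Margin = t* × SE = 1.967071 × 0.124697 = 0.245288.
CI: -0.6401 ± 0.245288 → (-0.8854, -0.3948).
With 95% confidence, each one-unit increase in class size is associated with a change of between -0.8854 and -0.3948 points in test score.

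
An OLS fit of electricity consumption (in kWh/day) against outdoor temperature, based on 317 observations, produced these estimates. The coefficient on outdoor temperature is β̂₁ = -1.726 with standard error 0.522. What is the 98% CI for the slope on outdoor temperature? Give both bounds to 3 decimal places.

df = n − 2 = 317 − 2 = 315.
t* = t_{0.01, 315} = 2.338244.
Margin = t* × SE = 2.338244 × 0.522 = 1.22056.
CI: -1.726 ± 1.22056 → (-2.947, -0.505).
With 98% confidence, each one-unit increase in outdoor temperature is associated with a change of between -2.947 and -0.505 kWh/day in electricity consumption.

(-2.947, -0.505)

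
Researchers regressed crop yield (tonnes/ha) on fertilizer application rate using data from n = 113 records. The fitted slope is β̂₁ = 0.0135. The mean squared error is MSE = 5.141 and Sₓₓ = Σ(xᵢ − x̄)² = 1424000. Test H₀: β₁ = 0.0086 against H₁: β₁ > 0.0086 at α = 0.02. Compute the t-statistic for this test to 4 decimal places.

t = 2.5789

SE(β̂₁) = √(MSE/Sₓₓ) = √(5.141/1424000) = 0.00190007.
t = (0.0135 − 0.0086) / 0.00190007 = 2.5789.
df = n − 2 = 111.
One-sided p ≈ 0.0056, which is < 0.02, so reject H₀.
There is evidence that the true slope on fertilizer application rate exceeds 0.0086 tonnes/ha per unit.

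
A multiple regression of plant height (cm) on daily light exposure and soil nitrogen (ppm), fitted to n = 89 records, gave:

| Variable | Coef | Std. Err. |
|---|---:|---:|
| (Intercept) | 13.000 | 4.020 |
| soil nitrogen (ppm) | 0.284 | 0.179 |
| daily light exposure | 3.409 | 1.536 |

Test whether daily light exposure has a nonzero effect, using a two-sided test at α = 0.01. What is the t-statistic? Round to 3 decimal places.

Read off: b = 3.409, SE = 1.536 for daily light exposure.
H₀: β₁ = 0 vs H₁: β₁ ≠ 0.
t = 3.409 / 1.536 = 2.219.
df = n − k − 1 = 89 − 2 − 1 = 86.
Two-sided p ≈ 0.0291, which is ≥ 0.01, so fail to reject H₀.
The data do not give significant evidence of an association between daily light exposure and plant height, after adjusting for the other predictors.

t = 2.219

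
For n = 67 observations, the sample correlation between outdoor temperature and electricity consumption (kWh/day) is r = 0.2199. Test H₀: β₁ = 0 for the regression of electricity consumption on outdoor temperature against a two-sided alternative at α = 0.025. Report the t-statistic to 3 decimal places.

t = r·√(n − 2)/√(1 − r²) = 0.2199·√65/√0.951644 = 1.817.
df = n − 2 = 65.
Two-sided p ≈ 0.0738, which is ≥ 0.025, so fail to reject H₀.
The data do not give significant evidence of a linear association between outdoor temperature and electricity consumption.

t = 1.817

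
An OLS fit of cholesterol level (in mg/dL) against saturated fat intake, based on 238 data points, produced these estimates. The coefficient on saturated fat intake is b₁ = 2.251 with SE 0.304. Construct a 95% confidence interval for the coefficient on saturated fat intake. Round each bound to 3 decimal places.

df = n − 2 = 238 − 2 = 236.
t* = t_{0.025, 236} = 1.970067.
Margin = t* × SE = 1.970067 × 0.304 = 0.59890.
CI: 2.251 ± 0.59890 → (1.652, 2.850).
With 95% confidence, each one-unit increase in saturated fat intake is associated with a change of between 1.652 and 2.850 mg/dL in cholesterol level.

(1.652, 2.850)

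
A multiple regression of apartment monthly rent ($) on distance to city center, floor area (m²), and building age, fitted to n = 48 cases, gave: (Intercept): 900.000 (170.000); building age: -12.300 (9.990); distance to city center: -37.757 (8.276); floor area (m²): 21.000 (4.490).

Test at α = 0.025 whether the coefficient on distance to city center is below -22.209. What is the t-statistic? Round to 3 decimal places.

t = -1.879

Read off: b = -37.757, SE = 8.276 for distance to city center.
H₀: β₁ = -22.209 vs H₁: β₁ < -22.209.
t = (-37.757 − (-22.209)) / 8.276 = -1.879.
df = n − k − 1 = 48 − 3 − 1 = 44.
One-sided p ≈ 0.0335, which is ≥ 0.025, so fail to reject H₀.
The data do not give significant evidence that the true slope on distance to city center is below -22.209 $ per unit, holding the other predictors fixed.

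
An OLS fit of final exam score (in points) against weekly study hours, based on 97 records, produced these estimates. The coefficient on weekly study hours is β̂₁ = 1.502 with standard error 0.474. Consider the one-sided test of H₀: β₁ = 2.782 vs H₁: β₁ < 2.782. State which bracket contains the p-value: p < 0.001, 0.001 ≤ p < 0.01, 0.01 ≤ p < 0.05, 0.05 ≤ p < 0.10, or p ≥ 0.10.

0.001 ≤ p < 0.01

t = (1.502 − 2.782) / 0.474 = -2.700.
df = n − 2 = 97 − 2 = 95.
One-sided p = P(T_{95} < t) ≈ 0.0041.
So 0.001 ≤ p < 0.01.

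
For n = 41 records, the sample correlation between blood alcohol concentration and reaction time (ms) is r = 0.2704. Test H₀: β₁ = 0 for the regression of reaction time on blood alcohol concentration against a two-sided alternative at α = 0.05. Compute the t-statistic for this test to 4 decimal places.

t = r·√(n − 2)/√(1 − r²) = 0.2704·√39/√0.926884 = 1.7540.
df = n − 2 = 39.
Two-sided p ≈ 0.0873, which is ≥ 0.05, so fail to reject H₀.
The data do not give significant evidence of a linear association between blood alcohol concentration and reaction time.

t = 1.7540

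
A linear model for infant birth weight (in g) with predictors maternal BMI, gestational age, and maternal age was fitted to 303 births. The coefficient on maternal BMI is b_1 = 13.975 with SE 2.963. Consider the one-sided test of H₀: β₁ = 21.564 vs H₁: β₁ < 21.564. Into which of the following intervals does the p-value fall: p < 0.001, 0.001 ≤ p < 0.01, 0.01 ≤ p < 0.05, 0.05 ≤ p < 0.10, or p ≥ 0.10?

t = (13.975 − 21.564) / 2.963 = -2.561.
df = n − k − 1 = 303 − 3 − 1 = 299.
One-sided p = P(T_{299} < t) ≈ 0.0055.
So 0.001 ≤ p < 0.01.

0.001 ≤ p < 0.01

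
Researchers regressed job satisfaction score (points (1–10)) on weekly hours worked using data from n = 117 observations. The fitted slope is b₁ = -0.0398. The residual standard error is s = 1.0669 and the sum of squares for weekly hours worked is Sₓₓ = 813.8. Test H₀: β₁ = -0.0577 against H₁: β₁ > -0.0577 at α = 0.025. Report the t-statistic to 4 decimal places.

t = 0.4786

SE(b₁) = s/√Sₓₓ = 1.0669/√813.8 = 0.0373994.
t = (-0.0398 − (-0.0577)) / 0.0373994 = 0.4786.
df = n − 2 = 115.
One-sided p ≈ 0.3166, which is ≥ 0.025, so fail to reject H₀.
The data do not give significant evidence that the true slope on weekly hours worked exceeds -0.0577 points (1–10) per unit.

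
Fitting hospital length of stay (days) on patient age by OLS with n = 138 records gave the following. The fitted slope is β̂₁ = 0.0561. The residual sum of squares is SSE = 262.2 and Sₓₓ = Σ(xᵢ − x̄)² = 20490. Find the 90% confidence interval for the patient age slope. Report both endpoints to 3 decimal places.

(0.040, 0.072)

MSE = SSE/(n − 2) = 262.2/136 = 1.92794.
SE(β̂₁) = √(MSE/Sₓₓ) = √(1.92794/20490) = 0.00970009.
df = n − 2 = 136.
t* = t_{0.05, 136} = 1.656135.
Margin = t* × SE = 1.656135 × 0.00970009 = 0.01606.
CI: 0.0561 ± 0.01606 → (0.040, 0.072).
With 90% confidence, each one-unit increase in patient age is associated with a change of between 0.040 and 0.072 days in hospital length of stay.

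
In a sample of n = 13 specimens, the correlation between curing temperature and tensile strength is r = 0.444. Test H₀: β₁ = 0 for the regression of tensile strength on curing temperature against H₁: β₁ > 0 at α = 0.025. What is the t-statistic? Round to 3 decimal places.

t = r·√(n − 2)/√(1 − r²) = 0.444·√11/√0.802864 = 1.643.
df = n − 2 = 11.
One-sided p ≈ 0.0643, which is ≥ 0.025, so fail to reject H₀.
The data do not give significant evidence of a linear association between curing temperature and tensile strength.

t = 1.643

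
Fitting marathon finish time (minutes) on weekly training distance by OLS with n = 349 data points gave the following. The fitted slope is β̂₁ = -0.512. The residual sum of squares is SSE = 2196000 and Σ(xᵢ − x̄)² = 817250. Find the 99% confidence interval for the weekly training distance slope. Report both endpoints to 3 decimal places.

(-0.740, -0.284)

MSE = SSE/(n − 2) = 2196000/347 = 6328.53.
SE(β̂₁) = √(MSE/Sₓₓ) = √(6328.53/817250) = 0.0879982.
df = n − 2 = 347.
t* = t_{0.005, 347} = 2.590072.
Margin = t* × SE = 2.590072 × 0.0879982 = 0.22792.
CI: -0.512 ± 0.22792 → (-0.740, -0.284).
With 99% confidence, each one-unit increase in weekly training distance is associated with a change of between -0.740 and -0.284 minutes in marathon finish time.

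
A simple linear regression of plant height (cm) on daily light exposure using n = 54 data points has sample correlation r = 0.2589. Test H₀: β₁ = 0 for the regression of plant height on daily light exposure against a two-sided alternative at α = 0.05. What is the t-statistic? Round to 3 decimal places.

t = 1.933

t = r·√(n − 2)/√(1 − r²) = 0.2589·√52/√0.932971 = 1.933.
df = n − 2 = 52.
Two-sided p ≈ 0.0587, which is ≥ 0.05, so fail to reject H₀.
The data do not give significant evidence of a linear association between daily light exposure and plant height.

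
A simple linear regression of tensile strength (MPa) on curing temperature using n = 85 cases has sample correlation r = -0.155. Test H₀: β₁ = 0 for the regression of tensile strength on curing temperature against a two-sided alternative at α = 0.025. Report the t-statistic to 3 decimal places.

t = -1.429

t = r·√(n − 2)/√(1 − r²) = -0.155·√83/√0.975975 = -1.429.
df = n − 2 = 83.
Two-sided p ≈ 0.1566, which is ≥ 0.025, so fail to reject H₀.
The data do not give significant evidence of a linear association between curing temperature and tensile strength.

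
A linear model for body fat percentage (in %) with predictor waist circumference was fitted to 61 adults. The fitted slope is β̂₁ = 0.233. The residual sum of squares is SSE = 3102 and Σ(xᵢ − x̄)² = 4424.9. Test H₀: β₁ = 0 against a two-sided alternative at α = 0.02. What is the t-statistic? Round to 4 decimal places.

MSE = SSE/(n − 2) = 3102/59 = 52.5763.
SE(β̂₁) = √(MSE/Sₓₓ) = √(52.5763/4424.9) = 0.109004.
t = 0.233 / 0.109004 = 2.1375.
df = n − 2 = 59.
Two-sided p ≈ 0.0367, which is ≥ 0.02, so fail to reject H₀.
The data do not give significant evidence of an association between waist circumference and body fat percentage.

t = 2.1375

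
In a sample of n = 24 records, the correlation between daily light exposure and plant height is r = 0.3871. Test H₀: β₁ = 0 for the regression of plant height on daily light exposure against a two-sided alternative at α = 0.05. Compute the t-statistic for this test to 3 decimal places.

t = 1.969

t = r·√(n − 2)/√(1 − r²) = 0.3871·√22/√0.850154 = 1.969.
df = n − 2 = 22.
Two-sided p ≈ 0.0617, which is ≥ 0.05, so fail to reject H₀.
The data do not give significant evidence of a linear association between daily light exposure and plant height.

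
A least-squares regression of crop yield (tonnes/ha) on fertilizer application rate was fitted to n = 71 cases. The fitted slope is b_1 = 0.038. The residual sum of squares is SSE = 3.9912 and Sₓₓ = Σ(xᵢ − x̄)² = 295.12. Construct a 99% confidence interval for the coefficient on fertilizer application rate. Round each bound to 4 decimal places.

(0.0009, 0.0751)

MSE = SSE/(n − 2) = 3.9912/69 = 0.0578435.
SE(b_1) = √(MSE/Sₓₓ) = √(0.0578435/295.12) = 0.014.
df = n − 2 = 69.
t* = t_{0.005, 69} = 2.648977.
Margin = t* × SE = 2.648977 × 0.014 = 0.037086.
CI: 0.038 ± 0.037086 → (0.0009, 0.0751).
With 99% confidence, each one-unit increase in fertilizer application rate is associated with a change of between 0.0009 and 0.0751 tonnes/ha in crop yield.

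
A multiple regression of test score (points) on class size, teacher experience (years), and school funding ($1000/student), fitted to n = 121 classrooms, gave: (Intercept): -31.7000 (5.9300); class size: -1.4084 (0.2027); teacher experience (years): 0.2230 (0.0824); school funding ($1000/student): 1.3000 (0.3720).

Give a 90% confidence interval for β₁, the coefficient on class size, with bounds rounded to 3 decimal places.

(-1.744, -1.072)

Read off: b = -1.4084, SE = 0.2027 for class size.
df = n − k − 1 = 121 − 3 − 1 = 117.
t* = t_{0.05, 117} = 1.657982.
Margin = t* × SE = 1.657982 × 0.2027 = 0.33607.
CI: -1.4084 ± 0.33607 → (-1.744, -1.072).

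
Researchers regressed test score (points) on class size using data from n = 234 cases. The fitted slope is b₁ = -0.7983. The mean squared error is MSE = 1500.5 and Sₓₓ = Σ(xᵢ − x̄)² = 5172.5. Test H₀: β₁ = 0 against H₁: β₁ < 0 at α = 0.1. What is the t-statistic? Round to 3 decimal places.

t = -1.482

SE(b₁) = √(MSE/Sₓₓ) = √(1500.5/5172.5) = 0.538602.
t = -0.7983 / 0.538602 = -1.482.
df = n − 2 = 232.
One-sided p ≈ 0.0698, which is < 0.1, so reject H₀.
There is evidence that the true slope on class size is negative.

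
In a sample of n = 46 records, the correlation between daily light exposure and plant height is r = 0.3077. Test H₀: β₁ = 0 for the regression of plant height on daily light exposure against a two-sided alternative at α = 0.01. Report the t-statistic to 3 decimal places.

t = 2.145

t = r·√(n − 2)/√(1 − r²) = 0.3077·√44/√0.905321 = 2.145.
df = n − 2 = 44.
Two-sided p ≈ 0.0375, which is ≥ 0.01, so fail to reject H₀.
The data do not give significant evidence of a linear association between daily light exposure and plant height.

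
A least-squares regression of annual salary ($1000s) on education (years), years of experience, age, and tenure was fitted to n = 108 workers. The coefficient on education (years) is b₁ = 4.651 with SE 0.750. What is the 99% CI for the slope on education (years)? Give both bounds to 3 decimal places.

df = n − k − 1 = 108 − 4 − 1 = 103.
t* = t_{0.005, 103} = 2.624407.
Margin = t* × SE = 2.624407 × 0.750 = 1.96831.
CI: 4.651 ± 1.96831 → (2.683, 6.619).
With 99% confidence, each one-unit increase in education (years) is associated with a change of between 2.683 and 6.619 $1000s in annual salary, holding the other predictors fixed.

(2.683, 6.619)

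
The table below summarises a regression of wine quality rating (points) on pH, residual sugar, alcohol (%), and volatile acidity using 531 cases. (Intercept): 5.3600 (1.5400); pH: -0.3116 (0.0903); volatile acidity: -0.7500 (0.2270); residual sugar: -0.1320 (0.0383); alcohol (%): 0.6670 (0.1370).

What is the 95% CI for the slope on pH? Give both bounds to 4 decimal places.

Read off: b = -0.3116, SE = 0.0903 for pH.
df = n − k − 1 = 531 − 4 − 1 = 526.
t* = t_{0.025, 526} = 1.964484.
Margin = t* × SE = 1.964484 × 0.0903 = 0.177393.
CI: -0.3116 ± 0.177393 → (-0.4890, -0.1342).

(-0.4890, -0.1342)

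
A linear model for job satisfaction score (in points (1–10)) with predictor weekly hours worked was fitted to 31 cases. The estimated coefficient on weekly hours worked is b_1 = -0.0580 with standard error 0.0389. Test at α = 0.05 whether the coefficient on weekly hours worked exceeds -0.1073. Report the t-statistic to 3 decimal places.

H₀: β₁ = -0.1073 vs H₁: β₁ > -0.1073.
t = (b_1 − β₁⁰)/SE = (-0.0580 − (-0.1073)) / 0.0389 = 1.267.
df = n − 2 = 31 − 2 = 29.
One-sided p ≈ 0.1076, which is ≥ 0.05, so fail to reject H₀.
The data do not give significant evidence that the true slope on weekly hours worked exceeds -0.1073 points (1–10) per unit.

t = 1.267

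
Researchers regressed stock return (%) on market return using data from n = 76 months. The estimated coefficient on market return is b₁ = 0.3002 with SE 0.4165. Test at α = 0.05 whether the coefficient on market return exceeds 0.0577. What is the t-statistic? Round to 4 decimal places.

H₀: β₁ = 0.0577 vs H₁: β₁ > 0.0577.
t = (b₁ − β₁⁰)/SE = (0.3002 − 0.0577) / 0.4165 = 0.5822.
df = n − 2 = 76 − 2 = 74.
One-sided p ≈ 0.2811, which is ≥ 0.05, so fail to reject H₀.
The data do not give significant evidence that the true slope on market return exceeds 0.0577 % per unit.

t = 0.5822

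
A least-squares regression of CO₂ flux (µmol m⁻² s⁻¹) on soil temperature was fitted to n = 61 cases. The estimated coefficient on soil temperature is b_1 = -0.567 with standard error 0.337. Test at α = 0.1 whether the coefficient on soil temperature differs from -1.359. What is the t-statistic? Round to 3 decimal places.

t = 2.350

H₀: β₁ = -1.359 vs H₁: β₁ ≠ -1.359.
t = (b_1 − β₁⁰)/SE = (-0.567 − (-1.359)) / 0.337 = 2.350.
df = n − 2 = 61 − 2 = 59.
Two-sided p ≈ 0.0221, which is < 0.1, so reject H₀.
There is evidence that the true slope on soil temperature differs from -1.359 µmol m⁻² s⁻¹ per unit.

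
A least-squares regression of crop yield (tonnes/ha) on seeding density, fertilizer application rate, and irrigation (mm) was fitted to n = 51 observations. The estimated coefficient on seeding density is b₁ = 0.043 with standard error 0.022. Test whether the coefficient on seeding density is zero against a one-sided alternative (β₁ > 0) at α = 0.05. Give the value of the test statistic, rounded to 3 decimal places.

t = 1.955

H₀: β₁ = 0 vs H₁: β₁ > 0.
t = (b₁ − β₁⁰)/SE = 0.043 / 0.022 = 1.955.
df = n − k − 1 = 51 − 3 − 1 = 47.
One-sided p ≈ 0.0283, which is < 0.05, so reject H₀.
There is evidence that the true slope on seeding density is positive, holding the other predictors fixed.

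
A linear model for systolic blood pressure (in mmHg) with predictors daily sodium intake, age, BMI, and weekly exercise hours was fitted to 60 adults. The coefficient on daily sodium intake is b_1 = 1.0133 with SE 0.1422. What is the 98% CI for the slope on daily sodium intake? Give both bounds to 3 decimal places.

df = n − k − 1 = 60 − 4 − 1 = 55.
t* = t_{0.01, 55} = 2.396081.
Margin = t* × SE = 2.396081 × 0.1422 = 0.34072.
CI: 1.0133 ± 0.34072 → (0.673, 1.354).
With 98% confidence, each one-unit increase in daily sodium intake is associated with a change of between 0.673 and 1.354 mmHg in systolic blood pressure, holding the other predictors fixed.

(0.673, 1.354)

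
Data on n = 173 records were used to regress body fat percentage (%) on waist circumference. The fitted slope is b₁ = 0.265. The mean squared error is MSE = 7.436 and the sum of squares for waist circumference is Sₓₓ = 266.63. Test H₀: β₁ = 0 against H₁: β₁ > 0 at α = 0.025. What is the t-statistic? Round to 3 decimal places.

SE(b₁) = √(MSE/Sₓₓ) = √(7.436/266.63) = 0.167.
t = 0.265 / 0.167 = 1.587.
df = n − 2 = 171.
One-sided p ≈ 0.0572, which is ≥ 0.025, so fail to reject H₀.
The data do not give significant evidence that the true slope on waist circumference is positive.

t = 1.587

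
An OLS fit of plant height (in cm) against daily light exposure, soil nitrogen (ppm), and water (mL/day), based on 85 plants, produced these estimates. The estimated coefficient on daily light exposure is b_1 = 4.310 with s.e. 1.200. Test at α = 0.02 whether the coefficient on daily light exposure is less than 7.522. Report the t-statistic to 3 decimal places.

t = -2.677

H₀: β₁ = 7.522 vs H₁: β₁ < 7.522.
t = (b_1 − β₁⁰)/SE = (4.310 − 7.522) / 1.200 = -2.677.
df = n − k − 1 = 85 − 3 − 1 = 81.
One-sided p ≈ 0.0045, which is < 0.02, so reject H₀.
There is evidence that the true slope on daily light exposure is below 7.522 cm per unit, holding the other predictors fixed.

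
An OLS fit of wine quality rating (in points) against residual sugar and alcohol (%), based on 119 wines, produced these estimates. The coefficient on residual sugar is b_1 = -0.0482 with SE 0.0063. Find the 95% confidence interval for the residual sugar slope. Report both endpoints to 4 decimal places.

(-0.0607, -0.0357)

df = n − k − 1 = 119 − 2 − 1 = 116.
t* = t_{0.025, 116} = 1.980626.
Margin = t* × SE = 1.980626 × 0.0063 = 0.012478.
CI: -0.0482 ± 0.012478 → (-0.0607, -0.0357).
With 95% confidence, each one-unit increase in residual sugar is associated with a change of between -0.0607 and -0.0357 points in wine quality rating, holding the other predictors fixed.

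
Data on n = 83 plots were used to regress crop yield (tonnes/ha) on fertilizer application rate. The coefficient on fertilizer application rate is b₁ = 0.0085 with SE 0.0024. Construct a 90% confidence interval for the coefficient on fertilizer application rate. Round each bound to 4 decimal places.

(0.0045, 0.0125)

df = n − 2 = 83 − 2 = 81.
t* = t_{0.05, 81} = 1.663884.
Margin = t* × SE = 1.663884 × 0.0024 = 0.003993.
CI: 0.0085 ± 0.003993 → (0.0045, 0.0125).
With 90% confidence, each one-unit increase in fertilizer application rate is associated with a change of between 0.0045 and 0.0125 tonnes/ha in crop yield.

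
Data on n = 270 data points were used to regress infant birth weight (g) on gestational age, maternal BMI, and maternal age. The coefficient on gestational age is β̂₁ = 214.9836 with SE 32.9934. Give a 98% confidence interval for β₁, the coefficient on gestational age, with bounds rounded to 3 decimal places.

(137.764, 292.203)

df = n − k − 1 = 270 − 3 − 1 = 266.
t* = t_{0.01, 266} = 2.340448.
Margin = t* × SE = 2.340448 × 32.9934 = 77.21934.
CI: 214.9836 ± 77.21934 → (137.764, 292.203).
With 98% confidence, each one-unit increase in gestational age is associated with a change of between 137.764 and 292.203 g in infant birth weight, holding the other predictors fixed.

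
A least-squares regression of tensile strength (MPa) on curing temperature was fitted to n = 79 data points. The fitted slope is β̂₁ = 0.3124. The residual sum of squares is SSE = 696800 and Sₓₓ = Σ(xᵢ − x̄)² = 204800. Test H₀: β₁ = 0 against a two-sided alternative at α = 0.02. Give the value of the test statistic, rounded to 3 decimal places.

MSE = SSE/(n − 2) = 696800/77 = 9049.35.
SE(β̂₁) = √(MSE/Sₓₓ) = √(9049.35/204800) = 0.210205.
t = 0.3124 / 0.210205 = 1.486.
df = n − 2 = 77.
Two-sided p ≈ 0.1413, which is ≥ 0.02, so fail to reject H₀.
The data do not give significant evidence of an association between curing temperature and tensile strength.

t = 1.486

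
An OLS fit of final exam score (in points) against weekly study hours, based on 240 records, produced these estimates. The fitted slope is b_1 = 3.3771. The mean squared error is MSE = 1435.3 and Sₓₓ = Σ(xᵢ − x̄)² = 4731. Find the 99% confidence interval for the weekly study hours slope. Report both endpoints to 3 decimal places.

SE(b_1) = √(MSE/Sₓₓ) = √(1435.3/4731) = 0.550801.
df = n − 2 = 238.
t* = t_{0.005, 238} = 2.596644.
Margin = t* × SE = 2.596644 × 0.550801 = 1.43023.
CI: 3.3771 ± 1.43023 → (1.947, 4.807).
With 99% confidence, each one-unit increase in weekly study hours is associated with a change of between 1.947 and 4.807 points in final exam score.

(1.947, 4.807)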